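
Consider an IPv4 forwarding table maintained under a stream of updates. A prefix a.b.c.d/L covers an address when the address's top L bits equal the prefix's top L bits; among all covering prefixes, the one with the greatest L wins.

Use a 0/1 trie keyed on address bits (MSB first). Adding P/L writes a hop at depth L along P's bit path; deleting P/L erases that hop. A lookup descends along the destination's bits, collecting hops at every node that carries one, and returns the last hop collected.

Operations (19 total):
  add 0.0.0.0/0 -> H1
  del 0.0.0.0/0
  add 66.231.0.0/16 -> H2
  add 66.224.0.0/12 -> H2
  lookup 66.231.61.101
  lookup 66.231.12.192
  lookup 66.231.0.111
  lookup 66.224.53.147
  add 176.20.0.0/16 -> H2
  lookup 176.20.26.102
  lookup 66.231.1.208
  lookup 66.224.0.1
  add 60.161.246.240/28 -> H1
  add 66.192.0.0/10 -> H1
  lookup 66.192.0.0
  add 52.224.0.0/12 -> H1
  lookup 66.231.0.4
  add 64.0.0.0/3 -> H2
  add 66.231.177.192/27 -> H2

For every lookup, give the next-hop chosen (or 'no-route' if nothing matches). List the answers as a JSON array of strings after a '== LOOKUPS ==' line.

Trace:
  add 0.0.0.0/0 -> H1 at depth 0
  del 0.0.0.0/0 (clear depth 0)
  add 66.231.0.0/16 -> H2 at depth 16
  add 66.224.0.0/12 -> H2 at depth 12
  Q 66.231.61.101: descend 0100001011100111 ; hops seen [H2,H2] ; pick H2
  Q 66.231.12.192: descend 0100001011100111 ; hops seen [H2,H2] ; pick H2
  Q 66.231.0.111: descend 0100001011100111 ; hops seen [H2,H2] ; pick H2
  Q 66.224.53.147: descend 0100001011100 ; hops seen [H2] ; pick H2
  add 176.20.0.0/16 -> H2 at depth 16
  Q 176.20.26.102: descend 1011000000010100 ; hops seen [H2] ; pick H2
  Q 66.231.1.208: descend 0100001011100111 ; hops seen [H2,H2] ; pick H2
  Q 66.224.0.1: descend 0100001011100 ; hops seen [H2] ; pick H2
  add 60.161.246.240/28 -> H1 at depth 28
  add 66.192.0.0/10 -> H1 at depth 10
  Q 66.192.0.0: descend 0100001011 ; hops seen [H1] ; pick H1
  add 52.224.0.0/12 -> H1 at depth 12
  Q 66.231.0.4: descend 0100001011100111 ; hops seen [H1,H2,H2] ; pick H2
  add 64.0.0.0/3 -> H2 at depth 3
  add 66.231.177.192/27 -> H2 at depth 27

== LOOKUPS ==
["H2","H2","H2","H2","H2","H2","H2","H1","H2"]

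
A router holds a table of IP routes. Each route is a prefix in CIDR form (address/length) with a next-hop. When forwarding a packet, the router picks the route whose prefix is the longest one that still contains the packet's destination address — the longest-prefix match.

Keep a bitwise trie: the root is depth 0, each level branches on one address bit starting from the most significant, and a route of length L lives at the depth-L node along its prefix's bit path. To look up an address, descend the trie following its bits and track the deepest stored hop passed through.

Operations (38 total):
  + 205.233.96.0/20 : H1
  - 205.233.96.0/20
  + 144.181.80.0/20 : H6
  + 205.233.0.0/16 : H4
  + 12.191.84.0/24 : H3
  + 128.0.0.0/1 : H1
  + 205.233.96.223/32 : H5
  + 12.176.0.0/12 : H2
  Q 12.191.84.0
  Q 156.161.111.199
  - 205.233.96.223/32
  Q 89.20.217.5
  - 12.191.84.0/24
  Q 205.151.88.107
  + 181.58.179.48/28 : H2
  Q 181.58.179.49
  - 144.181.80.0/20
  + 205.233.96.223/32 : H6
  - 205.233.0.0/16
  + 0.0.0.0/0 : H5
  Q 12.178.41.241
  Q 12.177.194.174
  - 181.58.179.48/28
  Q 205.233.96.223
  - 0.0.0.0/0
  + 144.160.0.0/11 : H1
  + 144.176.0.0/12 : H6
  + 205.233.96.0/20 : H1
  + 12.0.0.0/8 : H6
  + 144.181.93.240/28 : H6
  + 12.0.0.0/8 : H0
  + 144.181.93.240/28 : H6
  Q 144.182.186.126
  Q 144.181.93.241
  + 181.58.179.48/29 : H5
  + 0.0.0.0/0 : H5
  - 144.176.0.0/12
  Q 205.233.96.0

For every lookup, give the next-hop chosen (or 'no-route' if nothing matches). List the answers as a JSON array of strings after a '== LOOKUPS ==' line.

Trace:
  add 205.233.96.0/20 -> H1 at depth 20
  del 205.233.96.0/20 (clear depth 20)
  add 144.181.80.0/20 -> H6 at depth 20
  add 205.233.0.0/16 -> H4 at depth 16
  add 12.191.84.0/24 -> H3 at depth 24
  add 128.0.0.0/1 -> H1 at depth 1
  add 205.233.96.223/32 -> H5 at depth 32
  add 12.176.0.0/12 -> H2 at depth 12
  ? 12.191.84.0  path d0:-→d1:-→d2:-→d3:-→d4:-→d5:-→d6:-→d7:-→d8:-→d9:-→d10:-→d11:-→d12:H2→d13:-→d14:-→d15:-→d16:-→d17:-→d18:-→d19:-→d20:-→d21:-→d22:-→d23:-→d24:H3  best=H3
  ? 156.161.111.199  path d0:-→d1:H1→d2:-→d3:-→d4:-  best=H1
  del 205.233.96.223/32 (clear depth 32)
  ? 89.20.217.5  path d0:-→d1:-  best=no-route
  del 12.191.84.0/24 (clear depth 24)
  ? 205.151.88.107  path d0:-→d1:H1→d2:-→d3:-→d4:-→d5:-→d6:-→d7:-→d8:-→d9:-  best=H1
  add 181.58.179.48/28 -> H2 at depth 28
  ? 181.58.179.49  path d0:-→d1:H1→d2:-→d3:-→d4:-→d5:-→d6:-→d7:-→d8:-→d9:-→d10:-→d11:-→d12:-→d13:-→d14:-→d15:-→d16:-→d17:-→d18:-→d19:-→d20:-→d21:-→d22:-→d23:-→d24:-→d25:-→d26:-→d27:-→d28:H2  best=H2
  del 144.181.80.0/20 (clear depth 20)
  add 205.233.96.223/32 -> H6 at depth 32
  del 205.233.0.0/16 (clear depth 16)
  add 0.0.0.0/0 -> H5 at depth 0
  ? 12.178.41.241  path d0:H5→d1:-→d2:-→d3:-→d4:-→d5:-→d6:-→d7:-→d8:-→d9:-→d10:-→d11:-→d12:H2  best=H2
  ? 12.177.194.174  path d0:H5→d1:-→d2:-→d3:-→d4:-→d5:-→d6:-→d7:-→d8:-→d9:-→d10:-→d11:-→d12:H2  best=H2
  del 181.58.179.48/28 (clear depth 28)
  ? 205.233.96.223  path d0:H5→d1:H1→d2:-→d3:-→d4:-→d5:-→d6:-→d7:-→d8:-→d9:-→d10:-→d11:-→d12:-→d13:-→d14:-→d15:-→d16:-→d17:-→d18:-→d19:-→d20:-→d21:-→d22:-→d23:-→d24:-→d25:-→d26:-→d27:-→d28:-→d29:-→d30:-→d31:-→d32:H6  best=H6
  del 0.0.0.0/0 (clear depth 0)
  add 144.160.0.0/11 -> H1 at depth 11
  add 144.176.0.0/12 -> H6 at depth 12
  add 205.233.96.0/20 -> H1 at depth 20
  add 12.0.0.0/8 -> H6 at depth 8
  add 144.181.93.240/28 -> H6 at depth 28
  add 12.0.0.0/8 -> H0 at depth 8
  add 144.181.93.240/28 -> H6 at depth 28
  ? 144.182.186.126  path d0:-→d1:H1→d2:-→d3:-→d4:-→d5:-→d6:-→d7:-→d8:-→d9:-→d10:-→d11:H1→d12:H6→d13:-→d14:-  best=H6
  ? 144.181.93.241  path d0:-→d1:H1→d2:-→d3:-→d4:-→d5:-→d6:-→d7:-→d8:-→d9:-→d10:-→d11:H1→d12:H6→d13:-→d14:-→d15:-→d16:-→d17:-→d18:-→d19:-→d20:-→d21:-→d22:-→d23:-→d24:-→d25:-→d26:-→d27:-→d28:H6  best=H6
  add 181.58.179.48/29 -> H5 at depth 29
  add 0.0.0.0/0 -> H5 at depth 0
  del 144.176.0.0/12 (clear depth 12)
  ? 205.233.96.0  path d0:H5→d1:H1→d2:-→d3:-→d4:-→d5:-→d6:-→d7:-→d8:-→d9:-→d10:-→d11:-→d12:-→d13:-→d14:-→d15:-→d16:-→d17:-→d18:-→d19:-→d20:H1→d21:-→d22:-→d23:-→d24:-  best=H1

== LOOKUPS ==
["H3","H1","no-route","H1","H2","H2","H2","H6","H6","H6","H1"]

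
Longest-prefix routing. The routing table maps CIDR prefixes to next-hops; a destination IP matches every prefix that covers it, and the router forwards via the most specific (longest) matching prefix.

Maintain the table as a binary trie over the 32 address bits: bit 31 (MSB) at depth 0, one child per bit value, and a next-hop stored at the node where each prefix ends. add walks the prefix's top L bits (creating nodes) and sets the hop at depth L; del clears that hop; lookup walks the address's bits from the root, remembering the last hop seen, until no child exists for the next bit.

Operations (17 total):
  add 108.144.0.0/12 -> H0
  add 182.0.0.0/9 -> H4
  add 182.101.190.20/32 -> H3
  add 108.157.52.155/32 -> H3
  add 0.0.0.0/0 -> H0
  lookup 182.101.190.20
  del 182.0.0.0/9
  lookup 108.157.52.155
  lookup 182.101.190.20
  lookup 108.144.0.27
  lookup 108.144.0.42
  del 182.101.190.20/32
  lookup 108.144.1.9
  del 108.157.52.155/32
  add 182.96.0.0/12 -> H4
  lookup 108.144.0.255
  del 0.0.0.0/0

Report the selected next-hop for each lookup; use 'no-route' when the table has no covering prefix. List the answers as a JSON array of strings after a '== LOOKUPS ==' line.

Process each operation:
  add 108.144.0.0/12 -> H0 at depth 12
  add 182.0.0.0/9 -> H4 at depth 9
  add 182.101.190.20/32 -> H3 at depth 32
  add 108.157.52.155/32 -> H3 at depth 32
  add 0.0.0.0/0 -> H0 at depth 0
  Q 182.101.190.20: descend 10110110011001011011111000010100 ; hops seen [H0,H4,H3] ; pick H3
  - 182.0.0.0/9 clear@9
  Q 108.157.52.155: descend 01101100100111010011010010011011 ; hops seen [H0,H0,H3] ; pick H3
  Q 182.101.190.20: descend 10110110011001011011111000010100 ; hops seen [H0,H3] ; pick H3
  Q 108.144.0.27: descend 011011001001 ; hops seen [H0,H0] ; pick H0
  Q 108.144.0.42: descend 011011001001 ; hops seen [H0,H0] ; pick H0
  - 182.101.190.20/32 clear@32
  Q 108.144.1.9: descend 011011001001 ; hops seen [H0,H0] ; pick H0
  - 108.157.52.155/32 clear@32
  add 182.96.0.0/12 -> H4 at depth 12
  Q 108.144.0.255: descend 011011001001 ; hops seen [H0,H0] ; pick H0
  - 0.0.0.0/0 clear@0

== LOOKUPS ==
["H3","H3","H3","H0","H0","H0","H0"]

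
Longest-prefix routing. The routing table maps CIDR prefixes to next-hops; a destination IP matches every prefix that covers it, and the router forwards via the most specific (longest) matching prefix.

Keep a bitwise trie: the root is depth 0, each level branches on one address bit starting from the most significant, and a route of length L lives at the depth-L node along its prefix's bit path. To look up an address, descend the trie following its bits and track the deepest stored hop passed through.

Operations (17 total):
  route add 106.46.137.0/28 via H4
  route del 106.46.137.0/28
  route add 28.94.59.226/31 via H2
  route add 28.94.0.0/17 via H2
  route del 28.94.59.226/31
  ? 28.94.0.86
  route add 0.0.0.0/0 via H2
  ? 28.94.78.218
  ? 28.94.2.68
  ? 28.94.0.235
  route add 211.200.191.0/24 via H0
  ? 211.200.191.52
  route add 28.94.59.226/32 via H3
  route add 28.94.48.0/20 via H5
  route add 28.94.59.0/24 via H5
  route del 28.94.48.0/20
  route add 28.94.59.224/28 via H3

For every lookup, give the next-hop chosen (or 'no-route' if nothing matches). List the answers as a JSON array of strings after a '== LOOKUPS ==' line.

Trace:
  add 106.46.137.0/28 -> H4 at depth 28
  del 106.46.137.0/28 (clear depth 28)
  add 28.94.59.226/31 -> H2 at depth 31
  add 28.94.0.0/17 -> H2 at depth 17
  del 28.94.59.226/31 (clear depth 31)
  Q 28.94.0.86: descend 000111000101111000 ; hops seen [H2] ; pick H2
  add 0.0.0.0/0 -> H2 at depth 0
  Q 28.94.78.218: descend 00011100010111100 ; hops seen [H2,H2] ; pick H2
  Q 28.94.2.68: descend 000111000101111000 ; hops seen [H2,H2] ; pick H2
  Q 28.94.0.235: descend 000111000101111000 ; hops seen [H2,H2] ; pick H2
  add 211.200.191.0/24 -> H0 at depth 24
  Q 211.200.191.52: descend 110100111100100010111111 ; hops seen [H2,H0] ; pick H0
  add 28.94.59.226/32 -> H3 at depth 32
  add 28.94.48.0/20 -> H5 at depth 20
  add 28.94.59.0/24 -> H5 at depth 24
  del 28.94.48.0/20 (clear depth 20)
  add 28.94.59.224/28 -> H3 at depth 28

== LOOKUPS ==
["H2","H2","H2","H2","H0"]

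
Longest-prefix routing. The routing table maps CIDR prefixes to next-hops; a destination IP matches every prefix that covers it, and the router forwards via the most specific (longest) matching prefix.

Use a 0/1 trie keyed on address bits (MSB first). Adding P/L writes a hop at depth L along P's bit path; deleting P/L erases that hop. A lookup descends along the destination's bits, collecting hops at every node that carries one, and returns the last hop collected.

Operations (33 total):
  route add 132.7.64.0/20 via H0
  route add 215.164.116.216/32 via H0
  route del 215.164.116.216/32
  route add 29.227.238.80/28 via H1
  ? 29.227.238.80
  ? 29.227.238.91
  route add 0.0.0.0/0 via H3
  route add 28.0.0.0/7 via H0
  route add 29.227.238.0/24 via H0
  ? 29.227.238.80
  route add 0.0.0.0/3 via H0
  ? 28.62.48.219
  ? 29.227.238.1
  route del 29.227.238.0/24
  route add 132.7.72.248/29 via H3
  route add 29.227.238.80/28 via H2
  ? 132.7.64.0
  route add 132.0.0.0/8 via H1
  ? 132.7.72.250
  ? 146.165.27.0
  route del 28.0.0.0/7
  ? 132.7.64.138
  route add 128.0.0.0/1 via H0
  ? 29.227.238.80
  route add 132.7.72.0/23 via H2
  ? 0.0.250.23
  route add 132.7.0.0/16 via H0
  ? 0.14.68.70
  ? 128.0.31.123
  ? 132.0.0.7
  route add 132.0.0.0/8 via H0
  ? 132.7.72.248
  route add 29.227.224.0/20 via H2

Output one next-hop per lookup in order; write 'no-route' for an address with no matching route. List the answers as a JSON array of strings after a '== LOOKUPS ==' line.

Apply in order:
  add 132.7.64.0/20 -> H0 at depth 20
  add 215.164.116.216/32 -> H0 at depth 32
  del 215.164.116.216/32 (clear depth 32)
  add 29.227.238.80/28 -> H1 at depth 28
  lookup 29.227.238.80: bits 0001110111100011111011100101 walk d0:-→d1:-→d2:-→d3:-→d4:-→d5:-→d6:-→d7:-→d8:-→d9:-→d10:-→d11:-→d12:-→d13:-→d14:-→d15:-→d16:-→d17:-→d18:-→d19:-→d20:-→d21:-→d22:-→d23:-→d24:-→d25:-→d26:-→d27:-→d28:H1 -> H1
  lookup 29.227.238.91: bits 0001110111100011111011100101 walk d0:-→d1:-→d2:-→d3:-→d4:-→d5:-→d6:-→d7:-→d8:-→d9:-→d10:-→d11:-→d12:-→d13:-→d14:-→d15:-→d16:-→d17:-→d18:-→d19:-→d20:-→d21:-→d22:-→d23:-→d24:-→d25:-→d26:-→d27:-→d28:H1 -> H1
  add 0.0.0.0/0 -> H3 at depth 0
  add 28.0.0.0/7 -> H0 at depth 7
  add 29.227.238.0/24 -> H0 at depth 24
  lookup 29.227.238.80: bits 0001110111100011111011100101 walk d0:H3→d1:-→d2:-→d3:-→d4:-→d5:-→d6:-→d7:H0→d8:-→d9:-→d10:-→d11:-→d12:-→d13:-→d14:-→d15:-→d16:-→d17:-→d18:-→d19:-→d20:-→d21:-→d22:-→d23:-→d24:H0→d25:-→d26:-→d27:-→d28:H1 -> H1
  add 0.0.0.0/3 -> H0 at depth 3
  lookup 28.62.48.219: bits 0001110 walk d0:H3→d1:-→d2:-→d3:H0→d4:-→d5:-→d6:-→d7:H0 -> H0
  lookup 29.227.238.1: bits 0001110111100011111011100 walk d0:H3→d1:-→d2:-→d3:H0→d4:-→d5:-→d6:-→d7:H0→d8:-→d9:-→d10:-→d11:-→d12:-→d13:-→d14:-→d15:-→d16:-→d17:-→d18:-→d19:-→d20:-→d21:-→d22:-→d23:-→d24:H0→d25:- -> H0
  del 29.227.238.0/24 (clear depth 24)
  add 132.7.72.248/29 -> H3 at depth 29
  add 29.227.238.80/28 -> H2 at depth 28
  lookup 132.7.64.0: bits 10000100000001110100 walk d0:H3→d1:-→d2:-→d3:-→d4:-→d5:-→d6:-→d7:-→d8:-→d9:-→d10:-→d11:-→d12:-→d13:-→d14:-→d15:-→d16:-→d17:-→d18:-→d19:-→d20:H0 -> H0
  add 132.0.0.0/8 -> H1 at depth 8
  lookup 132.7.72.250: bits 10000100000001110100100011111 walk d0:H3→d1:-→d2:-→d3:-→d4:-→d5:-→d6:-→d7:-→d8:H1→d9:-→d10:-→d11:-→d12:-→d13:-→d14:-→d15:-→d16:-→d17:-→d18:-→d19:-→d20:H0→d21:-→d22:-→d23:-→d24:-→d25:-→d26:-→d27:-→d28:-→d29:H3 -> H3
  lookup 146.165.27.0: bits 100 walk d0:H3→d1:-→d2:-→d3:- -> H3
  del 28.0.0.0/7 (clear depth 7)
  lookup 132.7.64.138: bits 10000100000001110100 walk d0:H3→d1:-→d2:-→d3:-→d4:-→d5:-→d6:-→d7:-→d8:H1→d9:-→d10:-→d11:-→d12:-→d13:-→d14:-→d15:-→d16:-→d17:-→d18:-→d19:-→d20:H0 -> H0
  add 128.0.0.0/1 -> H0 at depth 1
  lookup 29.227.238.80: bits 0001110111100011111011100101 walk d0:H3→d1:-→d2:-→d3:H0→d4:-→d5:-→d6:-→d7:-→d8:-→d9:-→d10:-→d11:-→d12:-→d13:-→d14:-→d15:-→d16:-→d17:-→d18:-→d19:-→d20:-→d21:-→d22:-→d23:-→d24:-→d25:-→d26:-→d27:-→d28:H2 -> H2
  add 132.7.72.0/23 -> H2 at depth 23
  lookup 0.0.250.23: bits 000 walk d0:H3→d1:-→d2:-→d3:H0 -> H0
  add 132.7.0.0/16 -> H0 at depth 16
  lookup 0.14.68.70: bits 000 walk d0:H3→d1:-→d2:-→d3:H0 -> H0
  lookup 128.0.31.123: bits 10000 walk d0:H3→d1:H0→d2:-→d3:-→d4:-→d5:- -> H0
  lookup 132.0.0.7: bits 1000010000000 walk d0:H3→d1:H0→d2:-→d3:-→d4:-→d5:-→d6:-→d7:-→d8:H1→d9:-→d10:-→d11:-→d12:-→d13:- -> H1
  add 132.0.0.0/8 -> H0 at depth 8
  lookup 132.7.72.248: bits 10000100000001110100100011111 walk d0:H3→d1:H0→d2:-→d3:-→d4:-→d5:-→d6:-→d7:-→d8:H0→d9:-→d10:-→d11:-→d12:-→d13:-→d14:-→d15:-→d16:H0→d17:-→d18:-→d19:-→d20:H0→d21:-→d22:-→d23:H2→d24:-→d25:-→d26:-→d27:-→d28:-→d29:H3 -> H3
  add 29.227.224.0/20 -> H2 at depth 20

== LOOKUPS ==
["H1","H1","H1","H0","H0","H0","H3","H3","H0","H2","H0","H0","H0","H1","H3"]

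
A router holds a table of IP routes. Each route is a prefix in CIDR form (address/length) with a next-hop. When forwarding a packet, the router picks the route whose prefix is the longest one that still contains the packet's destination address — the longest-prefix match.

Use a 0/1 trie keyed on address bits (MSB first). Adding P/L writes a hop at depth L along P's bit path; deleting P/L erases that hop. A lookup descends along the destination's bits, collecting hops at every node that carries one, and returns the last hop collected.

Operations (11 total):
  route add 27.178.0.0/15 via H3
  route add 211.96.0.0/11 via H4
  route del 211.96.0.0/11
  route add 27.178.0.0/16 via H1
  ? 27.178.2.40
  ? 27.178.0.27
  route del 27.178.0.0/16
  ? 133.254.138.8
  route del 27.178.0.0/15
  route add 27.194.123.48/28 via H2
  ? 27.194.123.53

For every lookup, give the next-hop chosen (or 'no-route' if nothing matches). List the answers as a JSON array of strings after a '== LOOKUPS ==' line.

Process each operation:
  add 27.178.0.0/15 -> H3 at depth 15
  add 211.96.0.0/11 -> H4 at depth 11
  del 211.96.0.0/11 (clear depth 11)
  add 27.178.0.0/16 -> H1 at depth 16
  Q 27.178.2.40: descend 0001101110110010 ; hops seen [H3,H1] ; pick H1
  Q 27.178.0.27: descend 0001101110110010 ; hops seen [H3,H1] ; pick H1
  del 27.178.0.0/16 (clear depth 16)
  Q 133.254.138.8: descend 1 ; hops seen [∅] ; pick no-route
  del 27.178.0.0/15 (clear depth 15)
  add 27.194.123.48/28 -> H2 at depth 28
  Q 27.194.123.53: descend 0001101111000010011110110011 ; hops seen [H2] ; pick H2

== LOOKUPS ==
["H1","H1","no-route","H2"]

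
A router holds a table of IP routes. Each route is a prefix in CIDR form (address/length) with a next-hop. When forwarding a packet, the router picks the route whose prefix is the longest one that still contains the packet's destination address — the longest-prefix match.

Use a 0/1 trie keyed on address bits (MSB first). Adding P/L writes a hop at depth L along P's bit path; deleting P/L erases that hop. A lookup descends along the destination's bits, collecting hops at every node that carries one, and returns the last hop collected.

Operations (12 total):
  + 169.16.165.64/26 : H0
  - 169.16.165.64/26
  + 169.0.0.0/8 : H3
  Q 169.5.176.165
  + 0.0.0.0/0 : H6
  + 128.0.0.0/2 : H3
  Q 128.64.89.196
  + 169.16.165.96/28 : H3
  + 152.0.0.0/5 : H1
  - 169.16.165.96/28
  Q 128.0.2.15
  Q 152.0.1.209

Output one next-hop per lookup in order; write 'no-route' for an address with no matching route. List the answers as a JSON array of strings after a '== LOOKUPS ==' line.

Trace:
  add 169.16.165.64/26 -> H0 at depth 26
  - 169.16.165.64/26 clear@26
  add 169.0.0.0/8 -> H3 at depth 8
  Q 169.5.176.165: descend 10101001000 ; hops seen [H3] ; pick H3
  add 0.0.0.0/0 -> H6 at depth 0
  add 128.0.0.0/2 -> H3 at depth 2
  Q 128.64.89.196: descend 10 ; hops seen [H6,H3] ; pick H3
  add 169.16.165.96/28 -> H3 at depth 28
  add 152.0.0.0/5 -> H1 at depth 5
  - 169.16.165.96/28 clear@28
  Q 128.0.2.15: descend 100 ; hops seen [H6,H3] ; pick H3
  Q 152.0.1.209: descend 10011 ; hops seen [H6,H3,H1] ; pick H1

== LOOKUPS ==
["H3","H3","H3","H1"]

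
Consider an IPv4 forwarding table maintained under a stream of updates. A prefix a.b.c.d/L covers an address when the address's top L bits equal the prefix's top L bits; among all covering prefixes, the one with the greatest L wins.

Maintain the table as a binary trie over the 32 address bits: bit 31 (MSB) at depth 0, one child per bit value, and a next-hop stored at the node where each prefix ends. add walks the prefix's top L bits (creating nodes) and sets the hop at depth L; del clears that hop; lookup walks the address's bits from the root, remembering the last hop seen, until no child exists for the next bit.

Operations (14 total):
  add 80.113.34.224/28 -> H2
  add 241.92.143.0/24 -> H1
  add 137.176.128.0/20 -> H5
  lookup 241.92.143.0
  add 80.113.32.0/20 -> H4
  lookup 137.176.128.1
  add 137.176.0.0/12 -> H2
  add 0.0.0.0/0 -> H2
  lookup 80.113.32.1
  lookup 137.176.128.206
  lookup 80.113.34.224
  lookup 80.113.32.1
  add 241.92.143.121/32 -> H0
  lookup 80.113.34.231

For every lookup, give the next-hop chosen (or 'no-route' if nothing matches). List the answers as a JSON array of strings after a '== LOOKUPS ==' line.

Trace:
  + 80.113.34.224/28 (H2) depth=28
  + 241.92.143.0/24 (H1) depth=24
  + 137.176.128.0/20 (H5) depth=20
  ? 241.92.143.0  path d0:-→d1:-→d2:-→d3:-→d4:-→d5:-→d6:-→d7:-→d8:-→d9:-→d10:-→d11:-→d12:-→d13:-→d14:-→d15:-→d16:-→d17:-→d18:-→d19:-→d20:-→d21:-→d22:-→d23:-→d24:H1  best=H1
  + 80.113.32.0/20 (H4) depth=20
  ? 137.176.128.1  path d0:-→d1:-→d2:-→d3:-→d4:-→d5:-→d6:-→d7:-→d8:-→d9:-→d10:-→d11:-→d12:-→d13:-→d14:-→d15:-→d16:-→d17:-→d18:-→d19:-→d20:H5  best=H5
  + 137.176.0.0/12 (H2) depth=12
  + 0.0.0.0/0 (H2) depth=0
  ? 80.113.32.1  path d0:H2→d1:-→d2:-→d3:-→d4:-→d5:-→d6:-→d7:-→d8:-→d9:-→d10:-→d11:-→d12:-→d13:-→d14:-→d15:-→d16:-→d17:-→d18:-→d19:-→d20:H4→d21:-→d22:-  best=H4
  ? 137.176.128.206  path d0:H2→d1:-→d2:-→d3:-→d4:-→d5:-→d6:-→d7:-→d8:-→d9:-→d10:-→d11:-→d12:H2→d13:-→d14:-→d15:-→d16:-→d17:-→d18:-→d19:-→d20:H5  best=H5
  ? 80.113.34.224  path d0:H2→d1:-→d2:-→d3:-→d4:-→d5:-→d6:-→d7:-→d8:-→d9:-→d10:-→d11:-→d12:-→d13:-→d14:-→d15:-→d16:-→d17:-→d18:-→d19:-→d20:H4→d21:-→d22:-→d23:-→d24:-→d25:-→d26:-→d27:-→d28:H2  best=H2
  ? 80.113.32.1  path d0:H2→d1:-→d2:-→d3:-→d4:-→d5:-→d6:-→d7:-→d8:-→d9:-→d10:-→d11:-→d12:-→d13:-→d14:-→d15:-→d16:-→d17:-→d18:-→d19:-→d20:H4→d21:-→d22:-  best=H4
  + 241.92.143.121/32 (H0) depth=32
  ? 80.113.34.231  path d0:H2→d1:-→d2:-→d3:-→d4:-→d5:-→d6:-→d7:-→d8:-→d9:-→d10:-→d11:-→d12:-→d13:-→d14:-→d15:-→d16:-→d17:-→d18:-→d19:-→d20:H4→d21:-→d22:-→d23:-→d24:-→d25:-→d26:-→d27:-→d28:H2  best=H2

== LOOKUPS ==
["H1","H5","H4","H5","H2","H4","H2"]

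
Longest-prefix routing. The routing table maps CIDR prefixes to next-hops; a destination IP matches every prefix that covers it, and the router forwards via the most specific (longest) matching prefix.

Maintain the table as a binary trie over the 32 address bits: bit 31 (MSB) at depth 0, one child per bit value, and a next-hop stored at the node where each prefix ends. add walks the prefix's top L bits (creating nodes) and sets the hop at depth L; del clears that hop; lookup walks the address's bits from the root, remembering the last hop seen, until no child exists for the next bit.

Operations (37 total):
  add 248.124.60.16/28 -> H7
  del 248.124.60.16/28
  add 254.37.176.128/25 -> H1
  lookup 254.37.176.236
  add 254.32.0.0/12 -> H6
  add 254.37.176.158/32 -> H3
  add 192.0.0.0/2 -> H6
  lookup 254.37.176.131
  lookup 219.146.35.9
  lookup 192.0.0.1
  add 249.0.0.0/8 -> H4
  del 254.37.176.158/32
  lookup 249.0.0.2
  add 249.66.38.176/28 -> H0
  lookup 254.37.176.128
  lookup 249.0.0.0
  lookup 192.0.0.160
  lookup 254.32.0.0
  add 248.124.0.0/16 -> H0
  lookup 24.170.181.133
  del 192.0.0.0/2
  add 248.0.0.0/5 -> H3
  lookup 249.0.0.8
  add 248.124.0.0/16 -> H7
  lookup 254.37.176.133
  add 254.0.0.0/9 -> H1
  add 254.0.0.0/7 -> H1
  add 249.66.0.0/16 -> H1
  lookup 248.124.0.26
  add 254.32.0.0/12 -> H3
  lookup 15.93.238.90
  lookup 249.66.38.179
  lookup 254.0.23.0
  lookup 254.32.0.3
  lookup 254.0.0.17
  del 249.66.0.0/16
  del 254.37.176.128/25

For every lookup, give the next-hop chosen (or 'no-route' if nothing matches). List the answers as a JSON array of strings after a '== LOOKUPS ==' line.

Process each operation:
  + 248.124.60.16/28 (H7) depth=28
  - 248.124.60.16/28 clear@28
  + 254.37.176.128/25 (H1) depth=25
  Q 254.37.176.236: descend 1111111000100101101100001 ; hops seen [H1] ; pick H1
  + 254.32.0.0/12 (H6) depth=12
  + 254.37.176.158/32 (H3) depth=32
  + 192.0.0.0/2 (H6) depth=2
  Q 254.37.176.131: descend 111111100010010110110000100 ; hops seen [H6,H6,H1] ; pick H1
  Q 219.146.35.9: descend 11 ; hops seen [H6] ; pick H6
  Q 192.0.0.1: descend 11 ; hops seen [H6] ; pick H6
  + 249.0.0.0/8 (H4) depth=8
  - 254.37.176.158/32 clear@32
  Q 249.0.0.2: descend 11111001 ; hops seen [H6,H4] ; pick H4
  + 249.66.38.176/28 (H0) depth=28
  Q 254.37.176.128: descend 111111100010010110110000100 ; hops seen [H6,H6,H1] ; pick H1
  Q 249.0.0.0: descend 111110010 ; hops seen [H6,H4] ; pick H4
  Q 192.0.0.160: descend 11 ; hops seen [H6] ; pick H6
  Q 254.32.0.0: descend 1111111000100 ; hops seen [H6,H6] ; pick H6
  + 248.124.0.0/16 (H0) depth=16
  Q 24.170.181.133: descend ε ; hops seen [∅] ; pick no-route
  - 192.0.0.0/2 clear@2
  + 248.0.0.0/5 (H3) depth=5
  Q 249.0.0.8: descend 111110010 ; hops seen [H3,H4] ; pick H4
  + 248.124.0.0/16 (H7) depth=16
  Q 254.37.176.133: descend 111111100010010110110000100 ; hops seen [H3,H6,H1] ; pick H1
  + 254.0.0.0/9 (H1) depth=9
  + 254.0.0.0/7 (H1) depth=7
  + 249.66.0.0/16 (H1) depth=16
  Q 248.124.0.26: descend 111110000111110000 ; hops seen [H3,H7] ; pick H7
  + 254.32.0.0/12 (H3) depth=12
  Q 15.93.238.90: descend ε ; hops seen [∅] ; pick no-route
  Q 249.66.38.179: descend 1111100101000010001001101011 ; hops seen [H3,H4,H1,H0] ; pick H0
  Q 254.0.23.0: descend 1111111000 ; hops seen [H3,H1,H1] ; pick H1
  Q 254.32.0.3: descend 1111111000100 ; hops seen [H3,H1,H1,H3] ; pick H3
  Q 254.0.0.17: descend 1111111000 ; hops seen [H3,H1,H1] ; pick H1
  - 249.66.0.0/16 clear@16
  - 254.37.176.128/25 clear@25

== LOOKUPS ==
["H1","H1","H6","H6","H4","H1","H4","H6","H6","no-route","H4","H1","H7","no-route","H0","H1","H3","H1"]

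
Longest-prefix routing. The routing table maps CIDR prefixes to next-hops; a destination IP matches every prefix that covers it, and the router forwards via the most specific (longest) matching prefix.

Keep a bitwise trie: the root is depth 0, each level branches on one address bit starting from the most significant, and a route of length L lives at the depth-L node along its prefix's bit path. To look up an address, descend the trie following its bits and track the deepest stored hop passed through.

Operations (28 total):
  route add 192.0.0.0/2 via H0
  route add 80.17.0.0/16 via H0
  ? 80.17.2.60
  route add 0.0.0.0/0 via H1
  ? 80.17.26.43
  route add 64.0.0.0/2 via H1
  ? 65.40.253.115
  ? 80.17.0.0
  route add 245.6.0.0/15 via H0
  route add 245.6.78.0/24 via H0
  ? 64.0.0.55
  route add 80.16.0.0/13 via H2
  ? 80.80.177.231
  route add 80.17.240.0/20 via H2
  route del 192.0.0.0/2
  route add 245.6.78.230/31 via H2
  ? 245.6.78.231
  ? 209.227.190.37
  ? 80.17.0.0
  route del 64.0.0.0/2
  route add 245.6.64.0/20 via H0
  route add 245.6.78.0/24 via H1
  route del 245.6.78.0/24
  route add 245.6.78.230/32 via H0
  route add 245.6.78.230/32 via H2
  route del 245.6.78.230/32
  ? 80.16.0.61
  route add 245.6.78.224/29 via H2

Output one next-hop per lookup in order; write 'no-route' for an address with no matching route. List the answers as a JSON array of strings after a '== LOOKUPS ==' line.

Trace:
  add 192.0.0.0/2 -> H0 at depth 2
  add 80.17.0.0/16 -> H0 at depth 16
  lookup 80.17.2.60: bits 0101000000010001 walk d0:-→d1:-→d2:-→d3:-→d4:-→d5:-→d6:-→d7:-→d8:-→d9:-→d10:-→d11:-→d12:-→d13:-→d14:-→d15:-→d16:H0 -> H0
  add 0.0.0.0/0 -> H1 at depth 0
  lookup 80.17.26.43: bits 0101000000010001 walk d0:H1→d1:-→d2:-→d3:-→d4:-→d5:-→d6:-→d7:-→d8:-→d9:-→d10:-→d11:-→d12:-→d13:-→d14:-→d15:-→d16:H0 -> H0
  add 64.0.0.0/2 -> H1 at depth 2
  lookup 65.40.253.115: bits 010 walk d0:H1→d1:-→d2:H1→d3:- -> H1
  lookup 80.17.0.0: bits 0101000000010001 walk d0:H1→d1:-→d2:H1→d3:-→d4:-→d5:-→d6:-→d7:-→d8:-→d9:-→d10:-→d11:-→d12:-→d13:-→d14:-→d15:-→d16:H0 -> H0
  add 245.6.0.0/15 -> H0 at depth 15
  add 245.6.78.0/24 -> H0 at depth 24
  lookup 64.0.0.55: bits 010 walk d0:H1→d1:-→d2:H1→d3:- -> H1
  add 80.16.0.0/13 -> H2 at depth 13
  lookup 80.80.177.231: bits 010100000 walk d0:H1→d1:-→d2:H1→d3:-→d4:-→d5:-→d6:-→d7:-→d8:-→d9:- -> H1
  add 80.17.240.0/20 -> H2 at depth 20
  del 192.0.0.0/2 (clear depth 2)
  add 245.6.78.230/31 -> H2 at depth 31
  lookup 245.6.78.231: bits 1111010100000110010011101110011 walk d0:H1→d1:-→d2:-→d3:-→d4:-→d5:-→d6:-→d7:-→d8:-→d9:-→d10:-→d11:-→d12:-→d13:-→d14:-→d15:H0→d16:-→d17:-→d18:-→d19:-→d20:-→d21:-→d22:-→d23:-→d24:H0→d25:-→d26:-→d27:-→d28:-→d29:-→d30:-→d31:H2 -> H2
  lookup 209.227.190.37: bits 11 walk d0:H1→d1:-→d2:- -> H1
  lookup 80.17.0.0: bits 0101000000010001 walk d0:H1→d1:-→d2:H1→d3:-→d4:-→d5:-→d6:-→d7:-→d8:-→d9:-→d10:-→d11:-→d12:-→d13:H2→d14:-→d15:-→d16:H0 -> H0
  del 64.0.0.0/2 (clear depth 2)
  add 245.6.64.0/20 -> H0 at depth 20
  add 245.6.78.0/24 -> H1 at depth 24
  del 245.6.78.0/24 (clear depth 24)
  add 245.6.78.230/32 -> H0 at depth 32
  add 245.6.78.230/32 -> H2 at depth 32
  del 245.6.78.230/32 (clear depth 32)
  lookup 80.16.0.61: bits 010100000001000 walk d0:H1→d1:-→d2:-→d3:-→d4:-→d5:-→d6:-→d7:-→d8:-→d9:-→d10:-→d11:-→d12:-→d13:H2→d14:-→d15:- -> H2
  add 245.6.78.224/29 -> H2 at depth 29

== LOOKUPS ==
["H0","H0","H1","H0","H1","H1","H2","H1","H0","H2"]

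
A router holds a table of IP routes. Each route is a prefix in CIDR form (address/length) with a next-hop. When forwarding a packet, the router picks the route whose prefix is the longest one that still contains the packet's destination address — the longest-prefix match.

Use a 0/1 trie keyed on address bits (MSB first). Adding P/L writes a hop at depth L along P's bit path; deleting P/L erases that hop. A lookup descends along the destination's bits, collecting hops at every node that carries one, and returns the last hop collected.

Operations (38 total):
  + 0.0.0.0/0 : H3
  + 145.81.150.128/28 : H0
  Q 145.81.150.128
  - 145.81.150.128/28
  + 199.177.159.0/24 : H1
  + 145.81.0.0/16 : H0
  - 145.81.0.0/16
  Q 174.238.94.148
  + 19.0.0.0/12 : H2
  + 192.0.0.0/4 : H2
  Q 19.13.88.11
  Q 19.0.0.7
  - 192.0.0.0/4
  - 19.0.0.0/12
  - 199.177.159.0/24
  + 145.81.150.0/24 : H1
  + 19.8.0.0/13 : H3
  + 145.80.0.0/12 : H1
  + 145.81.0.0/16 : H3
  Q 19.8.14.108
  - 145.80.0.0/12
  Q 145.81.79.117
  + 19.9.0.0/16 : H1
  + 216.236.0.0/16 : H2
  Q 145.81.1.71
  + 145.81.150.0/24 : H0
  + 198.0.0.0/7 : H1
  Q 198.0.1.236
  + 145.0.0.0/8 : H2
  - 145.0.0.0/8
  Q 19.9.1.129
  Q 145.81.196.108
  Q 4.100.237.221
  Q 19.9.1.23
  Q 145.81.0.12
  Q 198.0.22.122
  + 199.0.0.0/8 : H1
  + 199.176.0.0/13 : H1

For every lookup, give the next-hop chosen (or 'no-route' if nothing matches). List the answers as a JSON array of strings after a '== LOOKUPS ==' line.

Process each operation:
  add 0.0.0.0/0 -> H3 at depth 0
  add 145.81.150.128/28 -> H0 at depth 28
  lookup 145.81.150.128: bits 1001000101010001100101101000 walk d0:H3→d1:-→d2:-→d3:-→d4:-→d5:-→d6:-→d7:-→d8:-→d9:-→d10:-→d11:-→d12:-→d13:-→d14:-→d15:-→d16:-→d17:-→d18:-→d19:-→d20:-→d21:-→d22:-→d23:-→d24:-→d25:-→d26:-→d27:-→d28:H0 -> H0
  - 145.81.150.128/28 clear@28
  add 199.177.159.0/24 -> H1 at depth 24
  add 145.81.0.0/16 -> H0 at depth 16
  - 145.81.0.0/16 clear@16
  lookup 174.238.94.148: bits 10 walk d0:H3→d1:-→d2:- -> H3
  add 19.0.0.0/12 -> H2 at depth 12
  add 192.0.0.0/4 -> H2 at depth 4
  lookup 19.13.88.11: bits 000100110000 walk d0:H3→d1:-→d2:-→d3:-→d4:-→d5:-→d6:-→d7:-→d8:-→d9:-→d10:-→d11:-→d12:H2 -> H2
  lookup 19.0.0.7: bits 000100110000 walk d0:H3→d1:-→d2:-→d3:-→d4:-→d5:-→d6:-→d7:-→d8:-→d9:-→d10:-→d11:-→d12:H2 -> H2
  - 192.0.0.0/4 clear@4
  - 19.0.0.0/12 clear@12
  - 199.177.159.0/24 clear@24
  add 145.81.150.0/24 -> H1 at depth 24
  add 19.8.0.0/13 -> H3 at depth 13
  add 145.80.0.0/12 -> H1 at depth 12
  add 145.81.0.0/16 -> H3 at depth 16
  lookup 19.8.14.108: bits 0001001100001 walk d0:H3→d1:-→d2:-→d3:-→d4:-→d5:-→d6:-→d7:-→d8:-→d9:-→d10:-→d11:-→d12:-→d13:H3 -> H3
  - 145.80.0.0/12 clear@12
  lookup 145.81.79.117: bits 1001000101010001 walk d0:H3→d1:-→d2:-→d3:-→d4:-→d5:-→d6:-→d7:-→d8:-→d9:-→d10:-→d11:-→d12:-→d13:-→d14:-→d15:-→d16:H3 -> H3
  add 19.9.0.0/16 -> H1 at depth 16
  add 216.236.0.0/16 -> H2 at depth 16
  lookup 145.81.1.71: bits 1001000101010001 walk d0:H3→d1:-→d2:-→d3:-→d4:-→d5:-→d6:-→d7:-→d8:-→d9:-→d10:-→d11:-→d12:-→d13:-→d14:-→d15:-→d16:H3 -> H3
  add 145.81.150.0/24 -> H0 at depth 24
  add 198.0.0.0/7 -> H1 at depth 7
  lookup 198.0.1.236: bits 1100011 walk d0:H3→d1:-→d2:-→d3:-→d4:-→d5:-→d6:-→d7:H1 -> H1
  add 145.0.0.0/8 -> H2 at depth 8
  - 145.0.0.0/8 clear@8
  lookup 19.9.1.129: bits 0001001100001001 walk d0:H3→d1:-→d2:-→d3:-→d4:-→d5:-→d6:-→d7:-→d8:-→d9:-→d10:-→d11:-→d12:-→d13:H3→d14:-→d15:-→d16:H1 -> H1
  lookup 145.81.196.108: bits 10010001010100011 walk d0:H3→d1:-→d2:-→d3:-→d4:-→d5:-→d6:-→d7:-→d8:-→d9:-→d10:-→d11:-→d12:-→d13:-→d14:-→d15:-→d16:H3→d17:- -> H3
  lookup 4.100.237.221: bits 000 walk d0:H3→d1:-→d2:-→d3:- -> H3
  lookup 19.9.1.23: bits 0001001100001001 walk d0:H3→d1:-→d2:-→d3:-→d4:-→d5:-→d6:-→d7:-→d8:-→d9:-→d10:-→d11:-→d12:-→d13:H3→d14:-→d15:-→d16:H1 -> H1
  lookup 145.81.0.12: bits 1001000101010001 walk d0:H3→d1:-→d2:-→d3:-→d4:-→d5:-→d6:-→d7:-→d8:-→d9:-→d10:-→d11:-→d12:-→d13:-→d14:-→d15:-→d16:H3 -> H3
  lookup 198.0.22.122: bits 1100011 walk d0:H3→d1:-→d2:-→d3:-→d4:-→d5:-→d6:-→d7:H1 -> H1
  add 199.0.0.0/8 -> H1 at depth 8
  add 199.176.0.0/13 -> H1 at depth 13

== LOOKUPS ==
["H0","H3","H2","H2","H3","H3","H3","H1","H1","H3","H3","H1","H3","H1"]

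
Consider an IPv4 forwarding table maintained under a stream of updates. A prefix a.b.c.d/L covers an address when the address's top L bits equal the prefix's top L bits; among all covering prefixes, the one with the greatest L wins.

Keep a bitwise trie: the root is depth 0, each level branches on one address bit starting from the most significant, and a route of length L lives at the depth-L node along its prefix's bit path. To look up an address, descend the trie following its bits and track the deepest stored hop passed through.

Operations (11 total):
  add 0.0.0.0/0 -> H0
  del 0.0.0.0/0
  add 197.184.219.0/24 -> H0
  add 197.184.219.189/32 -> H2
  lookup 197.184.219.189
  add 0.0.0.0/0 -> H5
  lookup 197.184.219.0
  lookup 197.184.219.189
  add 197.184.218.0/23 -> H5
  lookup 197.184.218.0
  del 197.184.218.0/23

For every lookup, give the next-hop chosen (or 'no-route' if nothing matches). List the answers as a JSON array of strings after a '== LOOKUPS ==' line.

Apply in order:
  add 0.0.0.0/0 -> H0 at depth 0
  - 0.0.0.0/0 clear@0
  add 197.184.219.0/24 -> H0 at depth 24
  add 197.184.219.189/32 -> H2 at depth 32
  lookup 197.184.219.189: bits 11000101101110001101101110111101 walk d0:-→d1:-→d2:-→d3:-→d4:-→d5:-→d6:-→d7:-→d8:-→d9:-→d10:-→d11:-→d12:-→d13:-→d14:-→d15:-→d16:-→d17:-→d18:-→d19:-→d20:-→d21:-→d22:-→d23:-→d24:H0→d25:-→d26:-→d27:-→d28:-→d29:-→d30:-→d31:-→d32:H2 -> H2
  add 0.0.0.0/0 -> H5 at depth 0
  lookup 197.184.219.0: bits 110001011011100011011011 walk d0:H5→d1:-→d2:-→d3:-→d4:-→d5:-→d6:-→d7:-→d8:-→d9:-→d10:-→d11:-→d12:-→d13:-→d14:-→d15:-→d16:-→d17:-→d18:-→d19:-→d20:-→d21:-→d22:-→d23:-→d24:H0 -> H0
  lookup 197.184.219.189: bits 11000101101110001101101110111101 walk d0:H5→d1:-→d2:-→d3:-→d4:-→d5:-→d6:-→d7:-→d8:-→d9:-→d10:-→d11:-→d12:-→d13:-→d14:-→d15:-→d16:-→d17:-→d18:-→d19:-→d20:-→d21:-→d22:-→d23:-→d24:H0→d25:-→d26:-→d27:-→d28:-→d29:-→d30:-→d31:-→d32:H2 -> H2
  add 197.184.218.0/23 -> H5 at depth 23
  lookup 197.184.218.0: bits 11000101101110001101101 walk d0:H5→d1:-→d2:-→d3:-→d4:-→d5:-→d6:-→d7:-→d8:-→d9:-→d10:-→d11:-→d12:-→d13:-→d14:-→d15:-→d16:-→d17:-→d18:-→d19:-→d20:-→d21:-→d22:-→d23:H5 -> H5
  - 197.184.218.0/23 clear@23

== LOOKUPS ==
["H2","H0","H2","H5"]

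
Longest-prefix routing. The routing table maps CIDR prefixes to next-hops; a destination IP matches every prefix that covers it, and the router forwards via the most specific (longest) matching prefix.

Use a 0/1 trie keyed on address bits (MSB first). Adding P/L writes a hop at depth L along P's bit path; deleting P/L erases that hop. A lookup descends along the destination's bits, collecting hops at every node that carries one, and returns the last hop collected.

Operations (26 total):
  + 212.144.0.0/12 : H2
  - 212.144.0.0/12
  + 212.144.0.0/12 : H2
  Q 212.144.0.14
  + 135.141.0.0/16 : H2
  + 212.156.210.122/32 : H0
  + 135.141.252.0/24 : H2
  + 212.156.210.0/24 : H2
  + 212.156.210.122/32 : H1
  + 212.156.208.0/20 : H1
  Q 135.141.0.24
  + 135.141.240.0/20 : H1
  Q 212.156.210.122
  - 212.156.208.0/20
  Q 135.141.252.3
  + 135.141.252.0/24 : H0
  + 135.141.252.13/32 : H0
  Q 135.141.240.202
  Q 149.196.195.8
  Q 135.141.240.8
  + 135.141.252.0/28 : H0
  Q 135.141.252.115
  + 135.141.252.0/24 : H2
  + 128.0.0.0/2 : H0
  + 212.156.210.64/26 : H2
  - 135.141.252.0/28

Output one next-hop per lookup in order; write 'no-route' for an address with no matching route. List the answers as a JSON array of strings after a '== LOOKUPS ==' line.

Process each operation:
  + 212.144.0.0/12 (H2) depth=12
  - 212.144.0.0/12 clear@12
  + 212.144.0.0/12 (H2) depth=12
  ? 212.144.0.14  path d0:-→d1:-→d2:-→d3:-→d4:-→d5:-→d6:-→d7:-→d8:-→d9:-→d10:-→d11:-→d12:H2  best=H2
  + 135.141.0.0/16 (H2) depth=16
  + 212.156.210.122/32 (H0) depth=32
  + 135.141.252.0/24 (H2) depth=24
  + 212.156.210.0/24 (H2) depth=24
  + 212.156.210.122/32 (H1) depth=32
  + 212.156.208.0/20 (H1) depth=20
  ? 135.141.0.24  path d0:-→d1:-→d2:-→d3:-→d4:-→d5:-→d6:-→d7:-→d8:-→d9:-→d10:-→d11:-→d12:-→d13:-→d14:-→d15:-→d16:H2  best=H2
  + 135.141.240.0/20 (H1) depth=20
  ? 212.156.210.122  path d0:-→d1:-→d2:-→d3:-→d4:-→d5:-→d6:-→d7:-→d8:-→d9:-→d10:-→d11:-→d12:H2→d13:-→d14:-→d15:-→d16:-→d17:-→d18:-→d19:-→d20:H1→d21:-→d22:-→d23:-→d24:H2→d25:-→d26:-→d27:-→d28:-→d29:-→d30:-→d31:-→d32:H1  best=H1
  - 212.156.208.0/20 clear@20
  ? 135.141.252.3  path d0:-→d1:-→d2:-→d3:-→d4:-→d5:-→d6:-→d7:-→d8:-→d9:-→d10:-→d11:-→d12:-→d13:-→d14:-→d15:-→d16:H2→d17:-→d18:-→d19:-→d20:H1→d21:-→d22:-→d23:-→d24:H2  best=H2
  + 135.141.252.0/24 (H0) depth=24
  + 135.141.252.13/32 (H0) depth=32
  ? 135.141.240.202  path d0:-→d1:-→d2:-→d3:-→d4:-→d5:-→d6:-→d7:-→d8:-→d9:-→d10:-→d11:-→d12:-→d13:-→d14:-→d15:-→d16:H2→d17:-→d18:-→d19:-→d20:H1  best=H1
  ? 149.196.195.8  path d0:-→d1:-→d2:-→d3:-  best=no-route
  ? 135.141.240.8  path d0:-→d1:-→d2:-→d3:-→d4:-→d5:-→d6:-→d7:-→d8:-→d9:-→d10:-→d11:-→d12:-→d13:-→d14:-→d15:-→d16:H2→d17:-→d18:-→d19:-→d20:H1  best=H1
  + 135.141.252.0/28 (H0) depth=28
  ? 135.141.252.115  path d0:-→d1:-→d2:-→d3:-→d4:-→d5:-→d6:-→d7:-→d8:-→d9:-→d10:-→d11:-→d12:-→d13:-→d14:-→d15:-→d16:H2→d17:-→d18:-→d19:-→d20:H1→d21:-→d22:-→d23:-→d24:H0→d25:-  best=H0
  + 135.141.252.0/24 (H2) depth=24
  + 128.0.0.0/2 (H0) depth=2
  + 212.156.210.64/26 (H2) depth=26
  - 135.141.252.0/28 clear@28

== LOOKUPS ==
["H2","H2","H1","H2","H1","no-route","H1","H0"]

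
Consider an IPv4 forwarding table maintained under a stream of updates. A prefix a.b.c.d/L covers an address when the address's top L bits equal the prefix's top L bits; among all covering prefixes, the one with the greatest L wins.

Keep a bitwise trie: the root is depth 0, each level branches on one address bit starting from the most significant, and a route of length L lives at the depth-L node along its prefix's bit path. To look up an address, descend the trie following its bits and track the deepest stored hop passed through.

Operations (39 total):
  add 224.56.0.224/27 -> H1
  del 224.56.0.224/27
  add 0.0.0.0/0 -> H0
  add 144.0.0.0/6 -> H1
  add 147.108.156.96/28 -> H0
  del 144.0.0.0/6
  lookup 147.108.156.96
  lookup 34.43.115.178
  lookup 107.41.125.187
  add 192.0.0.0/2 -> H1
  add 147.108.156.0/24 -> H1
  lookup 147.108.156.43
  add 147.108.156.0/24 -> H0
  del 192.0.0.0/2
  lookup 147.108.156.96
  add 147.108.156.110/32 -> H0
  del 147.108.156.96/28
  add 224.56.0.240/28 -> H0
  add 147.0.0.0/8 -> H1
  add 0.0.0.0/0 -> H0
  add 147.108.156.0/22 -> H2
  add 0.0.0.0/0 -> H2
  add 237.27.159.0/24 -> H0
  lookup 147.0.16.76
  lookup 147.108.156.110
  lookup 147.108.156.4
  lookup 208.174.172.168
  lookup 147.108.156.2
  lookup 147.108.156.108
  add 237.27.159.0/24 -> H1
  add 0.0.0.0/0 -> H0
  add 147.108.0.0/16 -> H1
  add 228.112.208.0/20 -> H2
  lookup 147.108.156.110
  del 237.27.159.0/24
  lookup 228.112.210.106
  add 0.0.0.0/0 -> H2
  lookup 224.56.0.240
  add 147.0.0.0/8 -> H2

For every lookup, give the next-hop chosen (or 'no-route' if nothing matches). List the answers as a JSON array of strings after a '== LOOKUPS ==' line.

Apply in order:
  + 224.56.0.224/27 (H1) depth=27
  - 224.56.0.224/27 clear@27
  + 0.0.0.0/0 (H0) depth=0
  + 144.0.0.0/6 (H1) depth=6
  + 147.108.156.96/28 (H0) depth=28
  - 144.0.0.0/6 clear@6
  ? 147.108.156.96  path d0:H0→d1:-→d2:-→d3:-→d4:-→d5:-→d6:-→d7:-→d8:-→d9:-→d10:-→d11:-→d12:-→d13:-→d14:-→d15:-→d16:-→d17:-→d18:-→d19:-→d20:-→d21:-→d22:-→d23:-→d24:-→d25:-→d26:-→d27:-→d28:H0  best=H0
  ? 34.43.115.178  path d0:H0  best=H0
  ? 107.41.125.187  path d0:H0  best=H0
  + 192.0.0.0/2 (H1) depth=2
  + 147.108.156.0/24 (H1) depth=24
  ? 147.108.156.43  path d0:H0→d1:-→d2:-→d3:-→d4:-→d5:-→d6:-→d7:-→d8:-→d9:-→d10:-→d11:-→d12:-→d13:-→d14:-→d15:-→d16:-→d17:-→d18:-→d19:-→d20:-→d21:-→d22:-→d23:-→d24:H1→d25:-  best=H1
  + 147.108.156.0/24 (H0) depth=24
  - 192.0.0.0/2 clear@2
  ? 147.108.156.96  path d0:H0→d1:-→d2:-→d3:-→d4:-→d5:-→d6:-→d7:-→d8:-→d9:-→d10:-→d11:-→d12:-→d13:-→d14:-→d15:-→d16:-→d17:-→d18:-→d19:-→d20:-→d21:-→d22:-→d23:-→d24:H0→d25:-→d26:-→d27:-→d28:H0  best=H0
  + 147.108.156.110/32 (H0) depth=32
  - 147.108.156.96/28 clear@28
  + 224.56.0.240/28 (H0) depth=28
  + 147.0.0.0/8 (H1) depth=8
  + 0.0.0.0/0 (H0) depth=0
  + 147.108.156.0/22 (H2) depth=22
  + 0.0.0.0/0 (H2) depth=0
  + 237.27.159.0/24 (H0) depth=24
  ? 147.0.16.76  path d0:H2→d1:-→d2:-→d3:-→d4:-→d5:-→d6:-→d7:-→d8:H1→d9:-  best=H1
  ? 147.108.156.110  path d0:H2→d1:-→d2:-→d3:-→d4:-→d5:-→d6:-→d7:-→d8:H1→d9:-→d10:-→d11:-→d12:-→d13:-→d14:-→d15:-→d16:-→d17:-→d18:-→d19:-→d20:-→d21:-→d22:H2→d23:-→d24:H0→d25:-→d26:-→d27:-→d28:-→d29:-→d30:-→d31:-→d32:H0  best=H0
  ? 147.108.156.4  path d0:H2→d1:-→d2:-→d3:-→d4:-→d5:-→d6:-→d7:-→d8:H1→d9:-→d10:-→d11:-→d12:-→d13:-→d14:-→d15:-→d16:-→d17:-→d18:-→d19:-→d20:-→d21:-→d22:H2→d23:-→d24:H0→d25:-  best=H0
  ? 208.174.172.168  path d0:H2→d1:-→d2:-  best=H2
  ? 147.108.156.2  path d0:H2→d1:-→d2:-→d3:-→d4:-→d5:-→d6:-→d7:-→d8:H1→d9:-→d10:-→d11:-→d12:-→d13:-→d14:-→d15:-→d16:-→d17:-→d18:-→d19:-→d20:-→d21:-→d22:H2→d23:-→d24:H0→d25:-  best=H0
  ? 147.108.156.108  path d0:H2→d1:-→d2:-→d3:-→d4:-→d5:-→d6:-→d7:-→d8:H1→d9:-→d10:-→d11:-→d12:-→d13:-→d14:-→d15:-→d16:-→d17:-→d18:-→d19:-→d20:-→d21:-→d22:H2→d23:-→d24:H0→d25:-→d26:-→d27:-→d28:-→d29:-→d30:-  best=H0
  + 237.27.159.0/24 (H1) depth=24
  + 0.0.0.0/0 (H0) depth=0
  + 147.108.0.0/16 (H1) depth=16
  + 228.112.208.0/20 (H2) depth=20
  ? 147.108.156.110  path d0:H0→d1:-→d2:-→d3:-→d4:-→d5:-→d6:-→d7:-→d8:H1→d9:-→d10:-→d11:-→d12:-→d13:-→d14:-→d15:-→d16:H1→d17:-→d18:-→d19:-→d20:-→d21:-→d22:H2→d23:-→d24:H0→d25:-→d26:-→d27:-→d28:-→d29:-→d30:-→d31:-→d32:H0  best=H0
  - 237.27.159.0/24 clear@24
  ? 228.112.210.106  path d0:H0→d1:-→d2:-→d3:-→d4:-→d5:-→d6:-→d7:-→d8:-→d9:-→d10:-→d11:-→d12:-→d13:-→d14:-→d15:-→d16:-→d17:-→d18:-→d19:-→d20:H2  best=H2
  + 0.0.0.0/0 (H2) depth=0
  ? 224.56.0.240  path d0:H2→d1:-→d2:-→d3:-→d4:-→d5:-→d6:-→d7:-→d8:-→d9:-→d10:-→d11:-→d12:-→d13:-→d14:-→d15:-→d16:-→d17:-→d18:-→d19:-→d20:-→d21:-→d22:-→d23:-→d24:-→d25:-→d26:-→d27:-→d28:H0  best=H0
  + 147.0.0.0/8 (H2) depth=8

== LOOKUPS ==
["H0","H0","H0","H1","H0","H1","H0","H0","H2","H0","H0","H0","H2","H0"]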